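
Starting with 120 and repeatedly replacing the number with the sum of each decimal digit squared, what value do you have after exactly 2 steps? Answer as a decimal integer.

120 → 1² + 2² + 0² = 5
5 → 5² = 25

25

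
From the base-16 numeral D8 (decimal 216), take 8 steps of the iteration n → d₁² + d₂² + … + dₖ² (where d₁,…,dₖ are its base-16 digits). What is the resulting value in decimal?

216 = (13,8)_16 → 13² + 8² = 233
233 = (14,9)_16 → 14² + 9² = 277
277 = (1,1,5)_16 → 1² + 1² + 5² = 27
27 = (1,11)_16 → 1² + 11² = 122
122 = (7,10)_16 → 7² + 10² = 149
149 = (9,5)_16 → 9² + 5² = 106
106 = (6,10)_16 → 6² + 10² = 136
136 = (8,8)_16 → 8² + 8² = 128

128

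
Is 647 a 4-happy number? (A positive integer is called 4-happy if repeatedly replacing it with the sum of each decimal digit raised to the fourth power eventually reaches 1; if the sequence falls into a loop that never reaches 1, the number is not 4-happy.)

647 → 6⁴ + 4⁴ + 7⁴ = 3953
3953 → 3⁴ + 9⁴ + 5⁴ + 3⁴ = 7348
7348 → 7⁴ + 3⁴ + 4⁴ + 8⁴ = 6834
6834 → 6⁴ + 8⁴ + 3⁴ + 4⁴ = 5729
5729 → 5⁴ + 7⁴ + 2⁴ + 9⁴ = 9603
9603 → 9⁴ + 6⁴ + 0⁴ + 3⁴ = 7938
7938 → 7⁴ + 9⁴ + 3⁴ + 8⁴ = 13139
13139 → 1⁴ + 3⁴ + 1⁴ + 3⁴ + 9⁴ = 6725
6725 → 6⁴ + 7⁴ + 2⁴ + 5⁴ = 4338
4338 → 4⁴ + 3⁴ + 3⁴ + 8⁴ = 4514
4514 → 4⁴ + 5⁴ + 1⁴ + 4⁴ = 1138
1138 → 1⁴ + 1⁴ + 3⁴ + 8⁴ = 4179
4179 → 4⁴ + 1⁴ + 7⁴ + 9⁴ = 9219
9219 → 9⁴ + 2⁴ + 1⁴ + 9⁴ = 13139  — 13139 already seen; the sequence cycles without reaching 1.

not 4-happy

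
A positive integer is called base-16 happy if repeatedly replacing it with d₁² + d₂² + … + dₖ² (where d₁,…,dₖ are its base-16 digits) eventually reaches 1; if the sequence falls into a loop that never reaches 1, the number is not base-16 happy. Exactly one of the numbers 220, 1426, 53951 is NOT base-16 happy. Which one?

220: 220 → 313 → 91 → 146 → 85 → 50 → 13 → 169 → 181 → 146  — repeats 146 (not base-16 happy)
1426: 1426 → 110 → 232 → 260 → 17 → 2 → 4 → 16 → 1  — reaches 1 (base-16 happy)
53951: 53951 → 519 → 53 → 34 → 8 → 64 → 16 → 1  — reaches 1 (base-16 happy)

220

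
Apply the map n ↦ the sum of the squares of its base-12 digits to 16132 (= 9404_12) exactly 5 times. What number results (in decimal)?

16132 = (9,4,0,4)_12 → 9² + 4² + 0² + 4² = 113
113 = (9,5)_12 → 9² + 5² = 106
106 = (8,10)_12 → 8² + 10² = 164
164 = (1,1,8)_12 → 1² + 1² + 8² = 66
66 = (5,6)_12 → 5² + 6² = 61

61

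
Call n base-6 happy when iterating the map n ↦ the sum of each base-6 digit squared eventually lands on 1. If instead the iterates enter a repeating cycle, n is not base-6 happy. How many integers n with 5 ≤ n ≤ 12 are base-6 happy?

1

5: 5 → 25 → 17 → 29 → 41 → 26 → 20 → 13 → 5  — not base-6 happy
6: 6 → 1  — base-6 happy
7: 7 → 2 → 4 → 16 → 20 → 13 → 5 → 25 → 17 → 29 → 41 → 26 → 20  — not base-6 happy
8: 8 → 5 → 25 → 17 → 29 → 41 → 26 → 20 → 13 → 5  — not base-6 happy
9: 9 → 10 → 17 → 29 → 41 → 26 → 20 → 13 → 5 → 25 → 17  — not base-6 happy
10: 10 → 17 → 29 → 41 → 26 → 20 → 13 → 5 → 25 → 17  — not base-6 happy
11: 11 → 26 → 20 → 13 → 5 → 25 → 17 → 29 → 41 → 26  — not base-6 happy
12: 12 → 4 → 16 → 20 → 13 → 5 → 25 → 17 → 29 → 41 → 26 → 20  — not base-6 happy
base-6 happy: 6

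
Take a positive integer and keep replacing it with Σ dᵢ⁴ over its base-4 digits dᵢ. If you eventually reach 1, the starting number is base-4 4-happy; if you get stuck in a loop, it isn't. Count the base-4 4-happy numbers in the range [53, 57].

3

53: 53 → 83 → 83  — not base-4 4-happy
54: 54 → 98 → 33 → 17 → 2 → 16 → 1  — base-4 4-happy
55: 55 → 163 → 113 → 83 → 83  — not base-4 4-happy
56: 56 → 97 → 18 → 17 → 2 → 16 → 1  — base-4 4-happy
57: 57 → 98 → 33 → 17 → 2 → 16 → 1  — base-4 4-happy
base-4 4-happy: 54, 56, 57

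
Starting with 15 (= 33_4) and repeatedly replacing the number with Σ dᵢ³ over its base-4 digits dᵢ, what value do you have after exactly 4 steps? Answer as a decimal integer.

15 = (3,3)_4 → 3³ + 3³ = 54
54 = (3,1,2)_4 → 3³ + 1³ + 2³ = 36
36 = (2,1,0)_4 → 2³ + 1³ + 0³ = 9
9 = (2,1)_4 → 2³ + 1³ = 9

9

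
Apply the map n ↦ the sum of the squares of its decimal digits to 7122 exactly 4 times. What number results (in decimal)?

7122 → 7² + 1² + 2² + 2² = 58
58 → 5² + 8² = 89
89 → 8² + 9² = 145
145 → 1² + 4² + 5² = 42

42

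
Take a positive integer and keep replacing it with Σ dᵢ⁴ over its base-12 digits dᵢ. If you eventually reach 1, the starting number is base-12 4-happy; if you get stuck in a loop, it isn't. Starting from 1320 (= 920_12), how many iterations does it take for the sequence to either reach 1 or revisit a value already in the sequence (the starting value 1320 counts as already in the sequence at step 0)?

15

1320 = (9,2,0)_12 → 9⁴ + 2⁴ + 0⁴ = 6561 + 16 + 0 = 6577
6577 = (3,9,8,1)_12 → 3⁴ + 9⁴ + 8⁴ + 1⁴ = 81 + 6561 + 4096 + 1 = 10739
10739 = (6,2,6,11)_12 → 6⁴ + 2⁴ + 6⁴ + 11⁴ = 1296 + 16 + 1296 + 14641 = 17249
17249 = (9,11,9,5)_12 → 9⁴ + 11⁴ + 9⁴ + 5⁴ = 6561 + 14641 + 6561 + 625 = 28388
28388 = (1,4,5,1,8)_12 → 1⁴ + 4⁴ + 5⁴ + 1⁴ + 8⁴ = 1 + 256 + 625 + 1 + 4096 = 4979
4979 = (2,10,6,11)_12 → 2⁴ + 10⁴ + 6⁴ + 11⁴ = 16 + 10000 + 1296 + 14641 = 25953
25953 = (1,3,0,2,9)_12 → 1⁴ + 3⁴ + 0⁴ + 2⁴ + 9⁴ = 1 + 81 + 0 + 16 + 6561 = 6659
6659 = (3,10,2,11)_12 → 3⁴ + 10⁴ + 2⁴ + 11⁴ = 81 + 10000 + 16 + 14641 = 24738
24738 = (1,2,3,9,6)_12 → 1⁴ + 2⁴ + 3⁴ + 9⁴ + 6⁴ = 1 + 16 + 81 + 6561 + 1296 = 7955
7955 = (4,7,2,11)_12 → 4⁴ + 7⁴ + 2⁴ + 11⁴ = 256 + 2401 + 16 + 14641 = 17314
17314 = (10,0,2,10)_12 → 10⁴ + 0⁴ + 2⁴ + 10⁴ = 10000 + 0 + 16 + 10000 = 20016
20016 = (11,7,0,0)_12 → 11⁴ + 7⁴ + 0⁴ + 0⁴ = 14641 + 2401 + 0 + 0 = 17042
17042 = (9,10,4,2)_12 → 9⁴ + 10⁴ + 4⁴ + 2⁴ = 6561 + 10000 + 256 + 16 = 16833
16833 = (9,8,10,9)_12 → 9⁴ + 8⁴ + 10⁴ + 9⁴ = 6561 + 4096 + 10000 + 6561 = 27218
27218 = (1,3,9,0,2)_12 → 1⁴ + 3⁴ + 9⁴ + 0⁴ + 2⁴ = 1 + 81 + 6561 + 0 + 16 = 6659  — 6659 repeats.
That took 15 steps.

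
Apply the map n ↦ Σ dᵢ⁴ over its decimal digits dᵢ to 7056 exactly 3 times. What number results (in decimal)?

7938

7056 → 7⁴ + 0⁴ + 5⁴ + 6⁴ = 4322
4322 → 4⁴ + 3⁴ + 2⁴ + 2⁴ = 369
369 → 3⁴ + 6⁴ + 9⁴ = 7938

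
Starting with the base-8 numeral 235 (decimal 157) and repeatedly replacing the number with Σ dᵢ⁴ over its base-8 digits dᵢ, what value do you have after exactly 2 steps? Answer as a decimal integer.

114

157 = (2,3,5)_8 → 2⁴ + 3⁴ + 5⁴ = 722
722 = (1,3,2,2)_8 → 1⁴ + 3⁴ + 2⁴ + 2⁴ = 114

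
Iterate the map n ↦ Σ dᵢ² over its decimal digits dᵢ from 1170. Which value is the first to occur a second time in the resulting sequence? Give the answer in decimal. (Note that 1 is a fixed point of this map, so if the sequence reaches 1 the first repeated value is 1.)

1170 → 1² + 1² + 7² + 0² = 51
51 → 5² + 1² = 26
26 → 2² + 6² = 40
40 → 4² + 0² = 16
16 → 1² + 6² = 37
37 → 3² + 7² = 58
58 → 5² + 8² = 89
89 → 8² + 9² = 145
145 → 1² + 4² + 5² = 42
42 → 4² + 2² = 20
20 → 2² + 0² = 4
4 → 4² = 16  — 16 already appeared earlier.

16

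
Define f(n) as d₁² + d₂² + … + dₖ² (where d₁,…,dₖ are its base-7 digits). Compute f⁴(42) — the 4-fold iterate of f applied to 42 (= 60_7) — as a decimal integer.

52

42 = (6,0)_7 → 6² + 0² = 36
36 = (5,1)_7 → 5² + 1² = 26
26 = (3,5)_7 → 3² + 5² = 34
34 = (4,6)_7 → 4² + 6² = 52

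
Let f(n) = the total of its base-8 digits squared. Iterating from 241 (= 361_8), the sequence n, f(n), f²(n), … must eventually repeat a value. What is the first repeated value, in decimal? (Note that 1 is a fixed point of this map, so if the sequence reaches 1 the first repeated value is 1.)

241 = (3,6,1)_8 → 46
46 = (5,6)_8 → 61
61 = (7,5)_8 → 74
74 = (1,1,2)_8 → 6
6 = (6)_8 → 36
36 = (4,4)_8 → 32
32 = (4,0)_8 → 16
16 = (2,0)_8 → 4
4 = (4)_8 → 16  — 16 already appeared earlier.

16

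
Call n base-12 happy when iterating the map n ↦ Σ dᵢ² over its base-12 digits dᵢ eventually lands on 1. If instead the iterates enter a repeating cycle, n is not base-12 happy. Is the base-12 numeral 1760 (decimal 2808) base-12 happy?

2808 = (1,7,6,0)_12 → 86
86 = (7,2)_12 → 53
53 = (4,5)_12 → 41
41 = (3,5)_12 → 34
34 = (2,10)_12 → 104
104 = (8,8)_12 → 128
128 = (10,8)_12 → 164
164 = (1,1,8)_12 → 66
66 = (5,6)_12 → 61
61 = (5,1)_12 → 26
26 = (2,2)_12 → 8
8 = (8)_12 → 64
64 = (5,4)_12 → 41  — 41 already seen; the sequence cycles without reaching 1.

not base-12 happy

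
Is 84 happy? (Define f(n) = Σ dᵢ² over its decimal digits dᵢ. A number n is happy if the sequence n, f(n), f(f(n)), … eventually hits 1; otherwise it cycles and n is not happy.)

84 → 8² + 4² = 80
80 → 8² + 0² = 64
64 → 6² + 4² = 52
52 → 5² + 2² = 29
29 → 2² + 9² = 85
85 → 8² + 5² = 89
89 → 8² + 9² = 145
145 → 1² + 4² + 5² = 42
42 → 4² + 2² = 20
20 → 2² + 0² = 4
4 → 4² = 16
16 → 1² + 6² = 37
37 → 3² + 7² = 58
58 → 5² + 8² = 89  — 89 already seen; the sequence cycles without reaching 1.

not happy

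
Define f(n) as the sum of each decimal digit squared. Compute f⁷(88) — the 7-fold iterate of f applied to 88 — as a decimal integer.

88 → 8² + 8² = 128
128 → 1² + 2² + 8² = 69
69 → 6² + 9² = 117
117 → 1² + 1² + 7² = 51
51 → 5² + 1² = 26
26 → 2² + 6² = 40
40 → 4² + 0² = 16

16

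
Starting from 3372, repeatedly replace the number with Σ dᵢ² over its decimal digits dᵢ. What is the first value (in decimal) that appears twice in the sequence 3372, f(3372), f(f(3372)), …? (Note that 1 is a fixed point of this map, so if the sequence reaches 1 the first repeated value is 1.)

89

3372 → 3² + 3² + 7² + 2² = 71
71 → 7² + 1² = 50
50 → 5² + 0² = 25
25 → 2² + 5² = 29
29 → 2² + 9² = 85
85 → 8² + 5² = 89
89 → 8² + 9² = 145
145 → 1² + 4² + 5² = 42
42 → 4² + 2² = 20
20 → 2² + 0² = 4
4 → 4² = 16
16 → 1² + 6² = 37
37 → 3² + 7² = 58
58 → 5² + 8² = 89  — 89 already appeared earlier.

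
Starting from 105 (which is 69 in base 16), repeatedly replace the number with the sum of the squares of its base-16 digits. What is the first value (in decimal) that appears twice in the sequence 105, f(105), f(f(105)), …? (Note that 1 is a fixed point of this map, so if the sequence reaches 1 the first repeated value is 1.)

1

105 = (6,9)_16 → 6² + 9² = 117
117 = (7,5)_16 → 7² + 5² = 74
74 = (4,10)_16 → 4² + 10² = 116
116 = (7,4)_16 → 7² + 4² = 65
65 = (4,1)_16 → 4² + 1² = 17
17 = (1,1)_16 → 1² + 1² = 2
2 = (2)_16 → 2² = 4
4 = (4)_16 → 4² = 16
16 = (1,0)_16 → 1² + 0² = 1  — reached the fixed point 1.
1 → 1, so 1 is the first repeated value.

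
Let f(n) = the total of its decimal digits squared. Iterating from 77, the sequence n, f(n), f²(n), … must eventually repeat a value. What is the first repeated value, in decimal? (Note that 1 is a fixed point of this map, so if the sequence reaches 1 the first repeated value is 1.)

77 → 7² + 7² = 98
98 → 9² + 8² = 145
145 → 1² + 4² + 5² = 42
42 → 4² + 2² = 20
20 → 2² + 0² = 4
4 → 4² = 16
16 → 1² + 6² = 37
37 → 3² + 7² = 58
58 → 5² + 8² = 89
89 → 8² + 9² = 145  — 145 already appeared earlier.

145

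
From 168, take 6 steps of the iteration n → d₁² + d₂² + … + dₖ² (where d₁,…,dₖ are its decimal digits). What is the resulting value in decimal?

168 → 1² + 6² + 8² = 1 + 36 + 64 = 101
101 → 1² + 0² + 1² = 1 + 0 + 1 = 2
2 → 2² = 4
4 → 4² = 16
16 → 1² + 6² = 1 + 36 = 37
37 → 3² + 7² = 9 + 49 = 58

58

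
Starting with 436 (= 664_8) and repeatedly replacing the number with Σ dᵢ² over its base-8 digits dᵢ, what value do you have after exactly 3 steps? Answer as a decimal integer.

436 = (6,6,4)_8 → 6² + 6² + 4² = 88
88 = (1,3,0)_8 → 1² + 3² + 0² = 10
10 = (1,2)_8 → 1² + 2² = 5

5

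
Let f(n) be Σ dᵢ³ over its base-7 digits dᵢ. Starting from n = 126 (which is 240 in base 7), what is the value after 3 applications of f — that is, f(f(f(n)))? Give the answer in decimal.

126 = (2,4,0)_7 → 72
72 = (1,3,2)_7 → 36
36 = (5,1)_7 → 126

126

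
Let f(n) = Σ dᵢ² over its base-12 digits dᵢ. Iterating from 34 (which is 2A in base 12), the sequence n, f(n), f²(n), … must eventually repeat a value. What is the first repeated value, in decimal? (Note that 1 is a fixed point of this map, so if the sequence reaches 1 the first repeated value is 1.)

34

34 = (2,10)_12 → 2² + 10² = 104
104 = (8,8)_12 → 8² + 8² = 128
128 = (10,8)_12 → 10² + 8² = 164
164 = (1,1,8)_12 → 1² + 1² + 8² = 66
66 = (5,6)_12 → 5² + 6² = 61
61 = (5,1)_12 → 5² + 1² = 26
26 = (2,2)_12 → 2² + 2² = 8
8 = (8)_12 → 8² = 64
64 = (5,4)_12 → 5² + 4² = 41
41 = (3,5)_12 → 3² + 5² = 34  — 34 already appeared earlier.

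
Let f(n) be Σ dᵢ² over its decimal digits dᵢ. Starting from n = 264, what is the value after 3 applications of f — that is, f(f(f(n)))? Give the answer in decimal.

264 → 2² + 6² + 4² = 4 + 36 + 16 = 56
56 → 5² + 6² = 25 + 36 = 61
61 → 6² + 1² = 36 + 1 = 37

37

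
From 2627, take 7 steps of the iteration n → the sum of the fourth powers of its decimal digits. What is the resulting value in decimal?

8208

2627 → 2⁴ + 6⁴ + 2⁴ + 7⁴ = 16 + 1296 + 16 + 2401 = 3729
3729 → 3⁴ + 7⁴ + 2⁴ + 9⁴ = 81 + 2401 + 16 + 6561 = 9059
9059 → 9⁴ + 0⁴ + 5⁴ + 9⁴ = 6561 + 0 + 625 + 6561 = 13747
13747 → 1⁴ + 3⁴ + 7⁴ + 4⁴ + 7⁴ = 1 + 81 + 2401 + 256 + 2401 = 5140
5140 → 5⁴ + 1⁴ + 4⁴ + 0⁴ = 625 + 1 + 256 + 0 = 882
882 → 8⁴ + 8⁴ + 2⁴ = 4096 + 4096 + 16 = 8208
8208 → 8⁴ + 2⁴ + 0⁴ + 8⁴ = 4096 + 16 + 0 + 4096 = 8208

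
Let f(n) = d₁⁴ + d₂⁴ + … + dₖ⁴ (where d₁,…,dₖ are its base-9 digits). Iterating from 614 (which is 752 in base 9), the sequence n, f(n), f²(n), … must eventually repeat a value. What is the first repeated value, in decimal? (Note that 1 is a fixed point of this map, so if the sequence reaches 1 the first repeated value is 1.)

614 = (7,5,2)_9 → 7⁴ + 5⁴ + 2⁴ = 2401 + 625 + 16 = 3042
3042 = (4,1,5,0)_9 → 4⁴ + 1⁴ + 5⁴ + 0⁴ = 256 + 1 + 625 + 0 = 882
882 = (1,1,8,0)_9 → 1⁴ + 1⁴ + 8⁴ + 0⁴ = 1 + 1 + 4096 + 0 = 4098
4098 = (5,5,5,3)_9 → 5⁴ + 5⁴ + 5⁴ + 3⁴ = 625 + 625 + 625 + 81 = 1956
1956 = (2,6,1,3)_9 → 2⁴ + 6⁴ + 1⁴ + 3⁴ = 16 + 1296 + 1 + 81 = 1394
1394 = (1,8,1,8)_9 → 1⁴ + 8⁴ + 1⁴ + 8⁴ = 1 + 4096 + 1 + 4096 = 8194
8194 = (1,2,2,1,4)_9 → 1⁴ + 2⁴ + 2⁴ + 1⁴ + 4⁴ = 1 + 16 + 16 + 1 + 256 = 290
290 = (3,5,2)_9 → 3⁴ + 5⁴ + 2⁴ = 81 + 625 + 16 = 722
722 = (8,8,2)_9 → 8⁴ + 8⁴ + 2⁴ = 4096 + 4096 + 16 = 8208
8208 = (1,2,2,3,0)_9 → 1⁴ + 2⁴ + 2⁴ + 3⁴ + 0⁴ = 1 + 16 + 16 + 81 + 0 = 114
114 = (1,3,6)_9 → 1⁴ + 3⁴ + 6⁴ = 1 + 81 + 1296 = 1378
1378 = (1,8,0,1)_9 → 1⁴ + 8⁴ + 0⁴ + 1⁴ = 1 + 4096 + 0 + 1 = 4098  — 4098 already appeared earlier.

4098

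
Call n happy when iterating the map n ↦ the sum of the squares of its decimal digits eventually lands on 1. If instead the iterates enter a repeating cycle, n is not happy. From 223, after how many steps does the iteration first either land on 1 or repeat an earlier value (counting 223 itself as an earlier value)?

223 → 2² + 2² + 3² = 4 + 4 + 9 = 17
17 → 1² + 7² = 1 + 49 = 50
50 → 5² + 0² = 25 + 0 = 25
25 → 2² + 5² = 4 + 25 = 29
29 → 2² + 9² = 4 + 81 = 85
85 → 8² + 5² = 64 + 25 = 89
89 → 8² + 9² = 64 + 81 = 145
145 → 1² + 4² + 5² = 1 + 16 + 25 = 42
42 → 4² + 2² = 16 + 4 = 20
20 → 2² + 0² = 4 + 0 = 4
4 → 4² = 16
16 → 1² + 6² = 1 + 36 = 37
37 → 3² + 7² = 9 + 49 = 58
58 → 5² + 8² = 25 + 64 = 89  — 89 repeats.
That took 14 steps.

14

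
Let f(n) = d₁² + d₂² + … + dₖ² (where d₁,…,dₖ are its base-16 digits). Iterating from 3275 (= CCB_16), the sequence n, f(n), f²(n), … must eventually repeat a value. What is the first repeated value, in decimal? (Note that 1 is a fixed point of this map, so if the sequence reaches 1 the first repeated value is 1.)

3275 = (12,12,11)_16 → 409
409 = (1,9,9)_16 → 163
163 = (10,3)_16 → 109
109 = (6,13)_16 → 205
205 = (12,13)_16 → 313
313 = (1,3,9)_16 → 91
91 = (5,11)_16 → 146
146 = (9,2)_16 → 85
85 = (5,5)_16 → 50
50 = (3,2)_16 → 13
13 = (13)_16 → 169
169 = (10,9)_16 → 181
181 = (11,5)_16 → 146  — 146 already appeared earlier.

146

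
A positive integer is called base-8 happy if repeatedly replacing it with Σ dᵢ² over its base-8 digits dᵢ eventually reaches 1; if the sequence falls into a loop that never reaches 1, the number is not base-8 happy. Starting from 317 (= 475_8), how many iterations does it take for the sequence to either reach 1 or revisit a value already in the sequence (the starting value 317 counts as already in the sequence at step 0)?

317 = (4,7,5)_8 → 4² + 7² + 5² = 90
90 = (1,3,2)_8 → 1² + 3² + 2² = 14
14 = (1,6)_8 → 1² + 6² = 37
37 = (4,5)_8 → 4² + 5² = 41
41 = (5,1)_8 → 5² + 1² = 26
26 = (3,2)_8 → 3² + 2² = 13
13 = (1,5)_8 → 1² + 5² = 26  — 26 repeats.
That took 7 steps.

7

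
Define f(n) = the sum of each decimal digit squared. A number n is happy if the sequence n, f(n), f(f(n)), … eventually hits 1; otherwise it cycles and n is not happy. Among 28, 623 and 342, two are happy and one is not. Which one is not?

28: 28 → 68 → 100 → 1  — reaches 1 (happy)
623: 623 → 49 → 97 → 130 → 10 → 1  — reaches 1 (happy)
342: 342 → 29 → 85 → 89 → 145 → 42 → 20 → 4 → 16 → 37 → 58 → 89  — repeats 89 (not happy)

342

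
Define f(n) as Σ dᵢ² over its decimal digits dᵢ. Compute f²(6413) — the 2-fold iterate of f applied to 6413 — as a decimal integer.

6413 → 6² + 4² + 1² + 3² = 36 + 16 + 1 + 9 = 62
62 → 6² + 2² = 36 + 4 = 40

40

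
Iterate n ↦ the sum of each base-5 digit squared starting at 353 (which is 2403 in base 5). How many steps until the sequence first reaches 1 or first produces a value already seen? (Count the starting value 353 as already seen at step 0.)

4

353 = (2,4,0,3)_5 → 2² + 4² + 0² + 3² = 4 + 16 + 0 + 9 = 29
29 = (1,0,4)_5 → 1² + 0² + 4² = 1 + 0 + 16 = 17
17 = (3,2)_5 → 3² + 2² = 9 + 4 = 13
13 = (2,3)_5 → 2² + 3² = 4 + 9 = 13  — 13 repeats.
That took 4 steps.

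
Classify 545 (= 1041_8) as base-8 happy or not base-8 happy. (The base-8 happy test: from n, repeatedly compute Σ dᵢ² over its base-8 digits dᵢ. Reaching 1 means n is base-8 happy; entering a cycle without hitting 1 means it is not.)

base-8 happy

545 = (1,0,4,1)_8 → 1² + 0² + 4² + 1² = 1 + 0 + 16 + 1 = 18
18 = (2,2)_8 → 2² + 2² = 4 + 4 = 8
8 = (1,0)_8 → 1² + 0² = 1 + 0 = 1  — reached 1.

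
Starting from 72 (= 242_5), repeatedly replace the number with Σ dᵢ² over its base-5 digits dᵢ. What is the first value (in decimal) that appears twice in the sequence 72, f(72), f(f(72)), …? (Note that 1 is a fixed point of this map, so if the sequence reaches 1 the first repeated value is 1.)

72 = (2,4,2)_5 → 2² + 4² + 2² = 24
24 = (4,4)_5 → 4² + 4² = 32
32 = (1,1,2)_5 → 1² + 1² + 2² = 6
6 = (1,1)_5 → 1² + 1² = 2
2 = (2)_5 → 2² = 4
4 = (4)_5 → 4² = 16
16 = (3,1)_5 → 3² + 1² = 10
10 = (2,0)_5 → 2² + 0² = 4  — 4 already appeared earlier.

4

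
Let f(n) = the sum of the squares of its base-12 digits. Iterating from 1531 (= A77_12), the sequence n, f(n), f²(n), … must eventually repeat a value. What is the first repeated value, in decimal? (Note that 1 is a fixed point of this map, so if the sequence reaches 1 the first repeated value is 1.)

41

1531 = (10,7,7)_12 → 10² + 7² + 7² = 198
198 = (1,4,6)_12 → 1² + 4² + 6² = 53
53 = (4,5)_12 → 4² + 5² = 41
41 = (3,5)_12 → 3² + 5² = 34
34 = (2,10)_12 → 2² + 10² = 104
104 = (8,8)_12 → 8² + 8² = 128
128 = (10,8)_12 → 10² + 8² = 164
164 = (1,1,8)_12 → 1² + 1² + 8² = 66
66 = (5,6)_12 → 5² + 6² = 61
61 = (5,1)_12 → 5² + 1² = 26
26 = (2,2)_12 → 2² + 2² = 8
8 = (8)_12 → 8² = 64
64 = (5,4)_12 → 5² + 4² = 41  — 41 already appeared earlier.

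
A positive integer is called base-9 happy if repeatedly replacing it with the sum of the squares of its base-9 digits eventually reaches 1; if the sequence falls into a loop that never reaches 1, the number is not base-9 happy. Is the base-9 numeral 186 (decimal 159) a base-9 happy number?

159 = (1,8,6)_9 → 1² + 8² + 6² = 1 + 64 + 36 = 101
101 = (1,2,2)_9 → 1² + 2² + 2² = 1 + 4 + 4 = 9
9 = (1,0)_9 → 1² + 0² = 1 + 0 = 1  — reached 1.

base-9 happy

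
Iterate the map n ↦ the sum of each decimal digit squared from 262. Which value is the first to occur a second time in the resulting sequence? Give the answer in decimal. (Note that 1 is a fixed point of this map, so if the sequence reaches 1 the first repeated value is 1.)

1

262 → 2² + 6² + 2² = 4 + 36 + 4 = 44
44 → 4² + 4² = 16 + 16 = 32
32 → 3² + 2² = 9 + 4 = 13
13 → 1² + 3² = 1 + 9 = 10
10 → 1² + 0² = 1 + 0 = 1  — reached the fixed point 1.
1 → 1, so 1 is the first repeated value.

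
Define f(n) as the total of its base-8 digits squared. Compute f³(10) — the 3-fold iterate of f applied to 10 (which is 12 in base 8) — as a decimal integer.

10

10 = (1,2)_8 → 5
5 = (5)_8 → 25
25 = (3,1)_8 → 10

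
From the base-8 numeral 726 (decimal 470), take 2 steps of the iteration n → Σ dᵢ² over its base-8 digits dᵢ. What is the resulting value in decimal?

11

470 = (7,2,6)_8 → 7² + 2² + 6² = 49 + 4 + 36 = 89
89 = (1,3,1)_8 → 1² + 3² + 1² = 1 + 9 + 1 = 11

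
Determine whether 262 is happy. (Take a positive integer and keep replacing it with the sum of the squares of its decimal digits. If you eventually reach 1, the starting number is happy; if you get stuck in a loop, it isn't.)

262 → 2² + 6² + 2² = 44
44 → 4² + 4² = 32
32 → 3² + 2² = 13
13 → 1² + 3² = 10
10 → 1² + 0² = 1  — reached 1.

happy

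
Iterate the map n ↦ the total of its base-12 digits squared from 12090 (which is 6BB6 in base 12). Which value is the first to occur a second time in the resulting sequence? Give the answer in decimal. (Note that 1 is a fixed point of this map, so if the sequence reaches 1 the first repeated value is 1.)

12090 = (6,11,11,6)_12 → 6² + 11² + 11² + 6² = 36 + 121 + 121 + 36 = 314
314 = (2,2,2)_12 → 2² + 2² + 2² = 4 + 4 + 4 = 12
12 = (1,0)_12 → 1² + 0² = 1 + 0 = 1  — reached the fixed point 1.
1 → 1, so 1 is the first repeated value.

1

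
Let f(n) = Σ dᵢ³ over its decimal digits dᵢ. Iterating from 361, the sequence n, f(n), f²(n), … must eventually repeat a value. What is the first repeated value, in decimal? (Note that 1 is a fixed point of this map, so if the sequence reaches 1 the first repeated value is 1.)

244

361 → 3³ + 6³ + 1³ = 244
244 → 2³ + 4³ + 4³ = 136
136 → 1³ + 3³ + 6³ = 244  — 244 already appeared earlier.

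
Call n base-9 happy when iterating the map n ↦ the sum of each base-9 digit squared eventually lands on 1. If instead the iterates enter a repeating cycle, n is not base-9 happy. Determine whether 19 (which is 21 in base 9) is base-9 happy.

19 = (2,1)_9 → 5
5 = (5)_9 → 25
25 = (2,7)_9 → 53
53 = (5,8)_9 → 89
89 = (1,0,8)_9 → 65
65 = (7,2)_9 → 53  — 53 already seen; the sequence cycles without reaching 1.

not base-9 happy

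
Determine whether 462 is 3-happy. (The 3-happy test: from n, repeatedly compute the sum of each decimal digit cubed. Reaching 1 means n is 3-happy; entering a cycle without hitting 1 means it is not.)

462 → 4³ + 6³ + 2³ = 288
288 → 2³ + 8³ + 8³ = 1032
1032 → 1³ + 0³ + 3³ + 2³ = 36
36 → 3³ + 6³ = 243
243 → 2³ + 4³ + 3³ = 99
99 → 9³ + 9³ = 1458
1458 → 1³ + 4³ + 5³ + 8³ = 702
702 → 7³ + 0³ + 2³ = 351
351 → 3³ + 5³ + 1³ = 153
153 → 1³ + 5³ + 3³ = 153  — 153 already seen; the sequence cycles without reaching 1.

not 3-happy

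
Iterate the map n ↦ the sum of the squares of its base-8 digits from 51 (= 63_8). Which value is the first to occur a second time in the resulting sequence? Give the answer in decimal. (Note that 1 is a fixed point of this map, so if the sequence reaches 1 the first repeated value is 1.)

51 = (6,3)_8 → 6² + 3² = 45
45 = (5,5)_8 → 5² + 5² = 50
50 = (6,2)_8 → 6² + 2² = 40
40 = (5,0)_8 → 5² + 0² = 25
25 = (3,1)_8 → 3² + 1² = 10
10 = (1,2)_8 → 1² + 2² = 5
5 = (5)_8 → 5² = 25  — 25 already appeared earlier.

25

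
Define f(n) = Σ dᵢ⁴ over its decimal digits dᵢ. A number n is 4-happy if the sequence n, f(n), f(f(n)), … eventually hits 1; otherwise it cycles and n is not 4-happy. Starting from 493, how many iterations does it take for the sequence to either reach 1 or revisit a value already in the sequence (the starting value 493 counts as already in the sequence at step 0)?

493 → 4⁴ + 9⁴ + 3⁴ = 256 + 6561 + 81 = 6898
6898 → 6⁴ + 8⁴ + 9⁴ + 8⁴ = 1296 + 4096 + 6561 + 4096 = 16049
16049 → 1⁴ + 6⁴ + 0⁴ + 4⁴ + 9⁴ = 1 + 1296 + 0 + 256 + 6561 = 8114
8114 → 8⁴ + 1⁴ + 1⁴ + 4⁴ = 4096 + 1 + 1 + 256 = 4354
4354 → 4⁴ + 3⁴ + 5⁴ + 4⁴ = 256 + 81 + 625 + 256 = 1218
1218 → 1⁴ + 2⁴ + 1⁴ + 8⁴ = 1 + 16 + 1 + 4096 = 4114
4114 → 4⁴ + 1⁴ + 1⁴ + 4⁴ = 256 + 1 + 1 + 256 = 514
514 → 5⁴ + 1⁴ + 4⁴ = 625 + 1 + 256 = 882
882 → 8⁴ + 8⁴ + 2⁴ = 4096 + 4096 + 16 = 8208
8208 → 8⁴ + 2⁴ + 0⁴ + 8⁴ = 4096 + 16 + 0 + 4096 = 8208  — 8208 repeats.
That took 10 steps.

10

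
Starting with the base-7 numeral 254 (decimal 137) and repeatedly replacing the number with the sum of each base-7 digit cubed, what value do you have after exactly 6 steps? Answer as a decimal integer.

251

137 = (2,5,4)_7 → 2³ + 5³ + 4³ = 8 + 125 + 64 = 197
197 = (4,0,1)_7 → 4³ + 0³ + 1³ = 64 + 0 + 1 = 65
65 = (1,2,2)_7 → 1³ + 2³ + 2³ = 1 + 8 + 8 = 17
17 = (2,3)_7 → 2³ + 3³ = 8 + 27 = 35
35 = (5,0)_7 → 5³ + 0³ = 125 + 0 = 125
125 = (2,3,6)_7 → 2³ + 3³ + 6³ = 8 + 27 + 216 = 251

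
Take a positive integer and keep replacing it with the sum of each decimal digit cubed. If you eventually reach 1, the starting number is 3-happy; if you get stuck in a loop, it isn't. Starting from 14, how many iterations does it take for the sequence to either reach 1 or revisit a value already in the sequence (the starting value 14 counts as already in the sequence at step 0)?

14 → 65
65 → 341
341 → 92
92 → 737
737 → 713
713 → 371
371 → 371  — 371 repeats.
That took 7 steps.

7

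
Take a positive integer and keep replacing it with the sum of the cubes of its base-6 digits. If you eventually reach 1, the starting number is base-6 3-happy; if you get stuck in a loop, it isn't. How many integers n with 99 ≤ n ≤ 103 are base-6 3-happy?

99: 99 → 99  — not base-6 3-happy
100: 100 → 136 → 155 → 190 → 190  — not base-6 3-happy
101: 101 → 197 → 258 → 3 → 27 → 91 → 36 → 1  — base-6 3-happy
102: 102 → 133 → 92 → 43 → 3 → 27 → 91 → 36 → 1  — base-6 3-happy
103: 103 → 134 → 99 → 99  — not base-6 3-happy
base-6 3-happy: 101, 102

2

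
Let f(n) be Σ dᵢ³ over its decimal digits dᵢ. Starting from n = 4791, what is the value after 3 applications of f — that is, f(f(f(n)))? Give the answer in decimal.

4791 → 4³ + 7³ + 9³ + 1³ = 1137
1137 → 1³ + 1³ + 3³ + 7³ = 372
372 → 3³ + 7³ + 2³ = 378

378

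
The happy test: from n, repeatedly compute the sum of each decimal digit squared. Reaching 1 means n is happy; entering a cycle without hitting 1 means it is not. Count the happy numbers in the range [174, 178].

174: 174 → 66 → 72 → 53 → 34 → 25 → 29 → 85 → 89 → 145 → 42 → 20 → 4 → 16 → 37 → 58 → 89  — not happy
175: 175 → 75 → 74 → 65 → 61 → 37 → 58 → 89 → 145 → 42 → 20 → 4 → 16 → 37  — not happy
176: 176 → 86 → 100 → 1  — happy
177: 177 → 99 → 162 → 41 → 17 → 50 → 25 → 29 → 85 → 89 → 145 → 42 → 20 → 4 → 16 → 37 → 58 → 89  — not happy
178: 178 → 114 → 18 → 65 → 61 → 37 → 58 → 89 → 145 → 42 → 20 → 4 → 16 → 37  — not happy
happy: 176

1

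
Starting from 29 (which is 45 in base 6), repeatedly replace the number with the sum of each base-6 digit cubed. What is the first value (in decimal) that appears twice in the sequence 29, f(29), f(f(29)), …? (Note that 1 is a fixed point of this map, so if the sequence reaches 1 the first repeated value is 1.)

1

29 = (4,5)_6 → 4³ + 5³ = 189
189 = (5,1,3)_6 → 5³ + 1³ + 3³ = 153
153 = (4,1,3)_6 → 4³ + 1³ + 3³ = 92
92 = (2,3,2)_6 → 2³ + 3³ + 2³ = 43
43 = (1,1,1)_6 → 1³ + 1³ + 1³ = 3
3 = (3)_6 → 3³ = 27
27 = (4,3)_6 → 4³ + 3³ = 91
91 = (2,3,1)_6 → 2³ + 3³ + 1³ = 36
36 = (1,0,0)_6 → 1³ + 0³ + 0³ = 1  — reached the fixed point 1.
1 → 1, so 1 is the first repeated value.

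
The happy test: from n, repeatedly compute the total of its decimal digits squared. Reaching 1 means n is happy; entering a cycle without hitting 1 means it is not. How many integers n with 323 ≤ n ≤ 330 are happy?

2

323: 323 → 22 → 8 → 64 → 52 → 29 → 85 → 89 → 145 → 42 → 20 → 4 → 16 → 37 → 58 → 89  (repeats 89)
324: 324 → 29 → 85 → 89 → 145 → 42 → 20 → 4 → 16 → 37 → 58 → 89  (repeats 89)
325: 325 → 38 → 73 → 58 → 89 → 145 → 42 → 20 → 4 → 16 → 37 → 58  (repeats 58)
326: 326 → 49 → 97 → 130 → 10 → 1  (reaches 1)
327: 327 → 62 → 40 → 16 → 37 → 58 → 89 → 145 → 42 → 20 → 4 → 16  (repeats 16)
328: 328 → 77 → 98 → 145 → 42 → 20 → 4 → 16 → 37 → 58 → 89 → 145  (repeats 145)
329: 329 → 94 → 97 → 130 → 10 → 1  (reaches 1)
330: 330 → 18 → 65 → 61 → 37 → 58 → 89 → 145 → 42 → 20 → 4 → 16 → 37  (repeats 37)
happy: 326, 329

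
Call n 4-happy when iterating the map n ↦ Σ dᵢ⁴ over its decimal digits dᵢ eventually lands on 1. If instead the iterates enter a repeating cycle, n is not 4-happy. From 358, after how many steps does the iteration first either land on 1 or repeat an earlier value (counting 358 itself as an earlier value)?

13

358 → 3⁴ + 5⁴ + 8⁴ = 4802
4802 → 4⁴ + 8⁴ + 0⁴ + 2⁴ = 4368
4368 → 4⁴ + 3⁴ + 6⁴ + 8⁴ = 5729
5729 → 5⁴ + 7⁴ + 2⁴ + 9⁴ = 9603
9603 → 9⁴ + 6⁴ + 0⁴ + 3⁴ = 7938
7938 → 7⁴ + 9⁴ + 3⁴ + 8⁴ = 13139
13139 → 1⁴ + 3⁴ + 1⁴ + 3⁴ + 9⁴ = 6725
6725 → 6⁴ + 7⁴ + 2⁴ + 5⁴ = 4338
4338 → 4⁴ + 3⁴ + 3⁴ + 8⁴ = 4514
4514 → 4⁴ + 5⁴ + 1⁴ + 4⁴ = 1138
1138 → 1⁴ + 1⁴ + 3⁴ + 8⁴ = 4179
4179 → 4⁴ + 1⁴ + 7⁴ + 9⁴ = 9219
9219 → 9⁴ + 2⁴ + 1⁴ + 9⁴ = 13139  — 13139 repeats.
That took 13 steps.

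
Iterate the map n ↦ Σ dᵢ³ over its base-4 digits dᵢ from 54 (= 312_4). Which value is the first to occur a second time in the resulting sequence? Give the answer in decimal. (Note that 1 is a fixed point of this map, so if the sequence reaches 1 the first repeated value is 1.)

54 = (3,1,2)_4 → 3³ + 1³ + 2³ = 36
36 = (2,1,0)_4 → 2³ + 1³ + 0³ = 9
9 = (2,1)_4 → 2³ + 1³ = 9  — 9 already appeared earlier.

9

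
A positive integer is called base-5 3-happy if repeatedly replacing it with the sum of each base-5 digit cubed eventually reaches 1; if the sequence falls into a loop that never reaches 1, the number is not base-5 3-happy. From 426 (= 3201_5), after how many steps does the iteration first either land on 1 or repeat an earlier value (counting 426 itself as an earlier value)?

426 = (3,2,0,1)_5 → 3³ + 2³ + 0³ + 1³ = 27 + 8 + 0 + 1 = 36
36 = (1,2,1)_5 → 1³ + 2³ + 1³ = 1 + 8 + 1 = 10
10 = (2,0)_5 → 2³ + 0³ = 8 + 0 = 8
8 = (1,3)_5 → 1³ + 3³ = 1 + 27 = 28
28 = (1,0,3)_5 → 1³ + 0³ + 3³ = 1 + 0 + 27 = 28  — 28 repeats.
That took 5 steps.

5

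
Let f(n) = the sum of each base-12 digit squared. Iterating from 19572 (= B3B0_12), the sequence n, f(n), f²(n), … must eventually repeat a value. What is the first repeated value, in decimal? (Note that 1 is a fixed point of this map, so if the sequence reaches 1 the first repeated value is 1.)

19572 = (11,3,11,0)_12 → 251
251 = (1,8,11)_12 → 186
186 = (1,3,6)_12 → 46
46 = (3,10)_12 → 109
109 = (9,1)_12 → 82
82 = (6,10)_12 → 136
136 = (11,4)_12 → 137
137 = (11,5)_12 → 146
146 = (1,0,2)_12 → 5
5 = (5)_12 → 25
25 = (2,1)_12 → 5  — 5 already appeared earlier.

5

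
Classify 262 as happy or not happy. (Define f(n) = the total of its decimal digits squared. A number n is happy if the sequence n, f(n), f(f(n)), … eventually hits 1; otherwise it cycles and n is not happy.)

262 → 2² + 6² + 2² = 4 + 36 + 4 = 44
44 → 4² + 4² = 16 + 16 = 32
32 → 3² + 2² = 9 + 4 = 13
13 → 1² + 3² = 1 + 9 = 10
10 → 1² + 0² = 1 + 0 = 1  — reached 1.

happy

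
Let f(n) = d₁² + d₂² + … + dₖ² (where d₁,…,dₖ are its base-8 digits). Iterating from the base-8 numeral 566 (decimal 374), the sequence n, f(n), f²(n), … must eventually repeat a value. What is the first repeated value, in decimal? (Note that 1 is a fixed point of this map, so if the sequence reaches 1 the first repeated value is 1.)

374 = (5,6,6)_8 → 5² + 6² + 6² = 25 + 36 + 36 = 97
97 = (1,4,1)_8 → 1² + 4² + 1² = 1 + 16 + 1 = 18
18 = (2,2)_8 → 2² + 2² = 4 + 4 = 8
8 = (1,0)_8 → 1² + 0² = 1 + 0 = 1  — reached the fixed point 1.
1 → 1, so 1 is the first repeated value.

1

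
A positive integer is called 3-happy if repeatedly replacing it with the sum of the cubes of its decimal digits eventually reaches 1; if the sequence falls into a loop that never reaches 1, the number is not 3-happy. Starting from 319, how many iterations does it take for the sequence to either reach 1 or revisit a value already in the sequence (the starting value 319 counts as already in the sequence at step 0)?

319 → 3³ + 1³ + 9³ = 27 + 1 + 729 = 757
757 → 7³ + 5³ + 7³ = 343 + 125 + 343 = 811
811 → 8³ + 1³ + 1³ = 512 + 1 + 1 = 514
514 → 5³ + 1³ + 4³ = 125 + 1 + 64 = 190
190 → 1³ + 9³ + 0³ = 1 + 729 + 0 = 730
730 → 7³ + 3³ + 0³ = 343 + 27 + 0 = 370
370 → 3³ + 7³ + 0³ = 27 + 343 + 0 = 370  — 370 repeats.
That took 7 steps.

7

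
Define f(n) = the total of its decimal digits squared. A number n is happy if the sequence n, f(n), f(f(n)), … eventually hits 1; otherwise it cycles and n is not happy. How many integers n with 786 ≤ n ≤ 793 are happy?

2

786: 786 → 149 → 98 → 145 → 42 → 20 → 4 → 16 → 37 → 58 → 89 → 145  — not happy
787: 787 → 162 → 41 → 17 → 50 → 25 → 29 → 85 → 89 → 145 → 42 → 20 → 4 → 16 → 37 → 58 → 89  — not happy
788: 788 → 177 → 99 → 162 → 41 → 17 → 50 → 25 → 29 → 85 → 89 → 145 → 42 → 20 → 4 → 16 → 37 → 58 → 89  — not happy
789: 789 → 194 → 98 → 145 → 42 → 20 → 4 → 16 → 37 → 58 → 89 → 145  — not happy
790: 790 → 130 → 10 → 1  — happy
791: 791 → 131 → 11 → 2 → 4 → 16 → 37 → 58 → 89 → 145 → 42 → 20 → 4  — not happy
792: 792 → 134 → 26 → 40 → 16 → 37 → 58 → 89 → 145 → 42 → 20 → 4 → 16  — not happy
793: 793 → 139 → 91 → 82 → 68 → 100 → 1  — happy
happy: 790, 793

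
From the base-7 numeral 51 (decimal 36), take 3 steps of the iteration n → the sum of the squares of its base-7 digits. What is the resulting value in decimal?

52

36 = (5,1)_7 → 26
26 = (3,5)_7 → 34
34 = (4,6)_7 → 52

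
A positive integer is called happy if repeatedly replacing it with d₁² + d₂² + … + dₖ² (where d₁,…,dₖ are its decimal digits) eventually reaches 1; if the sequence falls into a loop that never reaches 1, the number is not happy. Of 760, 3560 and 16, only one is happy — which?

760: 760 → 85 → 89 → 145 → 42 → 20 → 4 → 16 → 37 → 58 → 89  — repeats 89 (not happy)
3560: 3560 → 70 → 49 → 97 → 130 → 10 → 1  — reaches 1 (happy)
16: 16 → 37 → 58 → 89 → 145 → 42 → 20 → 4 → 16  — repeats 16 (not happy)

3560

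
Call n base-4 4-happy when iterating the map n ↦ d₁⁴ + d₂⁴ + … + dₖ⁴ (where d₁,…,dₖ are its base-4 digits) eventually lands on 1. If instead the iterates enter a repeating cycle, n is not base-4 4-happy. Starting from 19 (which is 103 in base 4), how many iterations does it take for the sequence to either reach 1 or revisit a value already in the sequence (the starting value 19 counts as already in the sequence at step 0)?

19 = (1,0,3)_4 → 82
82 = (1,1,0,2)_4 → 18
18 = (1,0,2)_4 → 17
17 = (1,0,1)_4 → 2
2 = (2)_4 → 16
16 = (1,0,0)_4 → 1  — reached 1.
That took 6 steps.

6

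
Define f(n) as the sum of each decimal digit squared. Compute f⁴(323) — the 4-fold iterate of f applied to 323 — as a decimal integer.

323 → 3² + 2² + 3² = 9 + 4 + 9 = 22
22 → 2² + 2² = 4 + 4 = 8
8 → 8² = 64
64 → 6² + 4² = 36 + 16 = 52

52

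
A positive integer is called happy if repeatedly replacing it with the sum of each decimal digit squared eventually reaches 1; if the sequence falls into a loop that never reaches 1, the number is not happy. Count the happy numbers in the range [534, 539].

534: 534 → 50 → 25 → 29 → 85 → 89 → 145 → 42 → 20 → 4 → 16 → 37 → 58 → 89  — not happy
535: 535 → 59 → 106 → 37 → 58 → 89 → 145 → 42 → 20 → 4 → 16 → 37  — not happy
536: 536 → 70 → 49 → 97 → 130 → 10 → 1  — happy
537: 537 → 83 → 73 → 58 → 89 → 145 → 42 → 20 → 4 → 16 → 37 → 58  — not happy
538: 538 → 98 → 145 → 42 → 20 → 4 → 16 → 37 → 58 → 89 → 145  — not happy
539: 539 → 115 → 27 → 53 → 34 → 25 → 29 → 85 → 89 → 145 → 42 → 20 → 4 → 16 → 37 → 58 → 89  — not happy
happy: 536

1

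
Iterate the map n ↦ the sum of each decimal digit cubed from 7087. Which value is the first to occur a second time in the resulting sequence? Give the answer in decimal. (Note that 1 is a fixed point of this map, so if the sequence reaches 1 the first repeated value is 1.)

1

7087 → 7³ + 0³ + 8³ + 7³ = 343 + 0 + 512 + 343 = 1198
1198 → 1³ + 1³ + 9³ + 8³ = 1 + 1 + 729 + 512 = 1243
1243 → 1³ + 2³ + 4³ + 3³ = 1 + 8 + 64 + 27 = 100
100 → 1³ + 0³ + 0³ = 1 + 0 + 0 = 1  — reached the fixed point 1.
1 → 1, so 1 is the first repeated value.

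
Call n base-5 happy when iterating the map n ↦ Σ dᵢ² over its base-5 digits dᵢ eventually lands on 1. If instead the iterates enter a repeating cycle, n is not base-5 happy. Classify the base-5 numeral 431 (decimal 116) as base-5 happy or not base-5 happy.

116 = (4,3,1)_5 → 26
26 = (1,0,1)_5 → 2
2 = (2)_5 → 4
4 = (4)_5 → 16
16 = (3,1)_5 → 10
10 = (2,0)_5 → 4  — 4 already seen; the sequence cycles without reaching 1.

not base-5 happy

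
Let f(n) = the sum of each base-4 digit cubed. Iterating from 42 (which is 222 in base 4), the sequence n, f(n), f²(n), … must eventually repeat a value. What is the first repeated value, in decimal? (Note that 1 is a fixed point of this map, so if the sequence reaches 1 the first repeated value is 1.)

42 = (2,2,2)_4 → 2³ + 2³ + 2³ = 24
24 = (1,2,0)_4 → 1³ + 2³ + 0³ = 9
9 = (2,1)_4 → 2³ + 1³ = 9  — 9 already appeared earlier.

9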